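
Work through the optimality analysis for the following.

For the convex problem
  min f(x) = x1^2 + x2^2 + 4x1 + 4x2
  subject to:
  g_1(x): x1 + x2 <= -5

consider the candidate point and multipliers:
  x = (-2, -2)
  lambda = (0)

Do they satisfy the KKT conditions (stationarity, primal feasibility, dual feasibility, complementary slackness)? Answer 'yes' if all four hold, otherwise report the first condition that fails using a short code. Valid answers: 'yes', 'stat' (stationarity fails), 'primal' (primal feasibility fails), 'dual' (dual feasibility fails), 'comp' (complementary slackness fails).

Gradient of f: grad f(x) = Q x + c = (0, 0)
Constraint values g_i(x) = a_i^T x - b_i:
  g_1((-2, -2)) = 1
Stationarity residual: grad f(x) + sum_i lambda_i a_i = (0, 0)
  -> stationarity OK
Primal feasibility (all g_i <= 0): FAILS
Dual feasibility (all lambda_i >= 0): OK
Complementary slackness (lambda_i * g_i(x) = 0 for all i): OK

Verdict: the first failing condition is primal_feasibility -> primal.

primal


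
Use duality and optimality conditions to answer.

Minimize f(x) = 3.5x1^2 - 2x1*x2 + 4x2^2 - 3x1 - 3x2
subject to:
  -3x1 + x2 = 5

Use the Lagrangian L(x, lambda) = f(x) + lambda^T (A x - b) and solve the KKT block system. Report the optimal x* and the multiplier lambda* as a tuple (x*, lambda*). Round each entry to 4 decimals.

Form the Lagrangian:
  L(x, lambda) = (1/2) x^T Q x + c^T x + lambda^T (A x - b)
Stationarity (grad_x L = 0): Q x + c + A^T lambda = 0.
Primal feasibility: A x = b.

This gives the KKT block system:
  [ Q   A^T ] [ x     ]   [-c ]
  [ A    0  ] [ lambda ] = [ b ]

Solving the linear system:
  x*      = (-1.4627, 0.6119)
  lambda* = (-4.8209)
  f(x*)   = 13.3284

x* = (-1.4627, 0.6119), lambda* = (-4.8209)


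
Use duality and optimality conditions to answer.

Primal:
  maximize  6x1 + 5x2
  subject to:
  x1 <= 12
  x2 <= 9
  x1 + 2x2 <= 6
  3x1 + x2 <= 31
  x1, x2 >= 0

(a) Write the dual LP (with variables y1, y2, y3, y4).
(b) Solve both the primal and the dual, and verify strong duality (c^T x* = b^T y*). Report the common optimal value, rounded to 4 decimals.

The standard primal-dual pair for 'max c^T x s.t. A x <= b, x >= 0' is:
  Dual:  min b^T y  s.t.  A^T y >= c,  y >= 0.

So the dual LP is:
  minimize  12y1 + 9y2 + 6y3 + 31y4
  subject to:
    y1 + y3 + 3y4 >= 6
    y2 + 2y3 + y4 >= 5
    y1, y2, y3, y4 >= 0

Solving the primal: x* = (6, 0).
  primal value c^T x* = 36.
Solving the dual: y* = (0, 0, 6, 0).
  dual value b^T y* = 36.
Strong duality: c^T x* = b^T y*. Confirmed.

36


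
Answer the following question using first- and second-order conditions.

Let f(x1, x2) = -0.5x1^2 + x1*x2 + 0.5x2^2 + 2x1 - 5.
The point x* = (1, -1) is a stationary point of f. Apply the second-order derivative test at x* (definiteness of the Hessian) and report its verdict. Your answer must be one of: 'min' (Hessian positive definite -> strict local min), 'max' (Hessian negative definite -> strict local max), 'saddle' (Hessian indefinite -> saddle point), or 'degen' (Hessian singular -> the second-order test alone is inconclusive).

Compute the Hessian H = grad^2 f:
  H = [[-1, 1], [1, 1]]
Verify stationarity: grad f(x*) = H x* + g = (0, 0).
Eigenvalues of H: -1.4142, 1.4142.
Eigenvalues have mixed signs, so H is indefinite -> x* is a saddle point.

saddle


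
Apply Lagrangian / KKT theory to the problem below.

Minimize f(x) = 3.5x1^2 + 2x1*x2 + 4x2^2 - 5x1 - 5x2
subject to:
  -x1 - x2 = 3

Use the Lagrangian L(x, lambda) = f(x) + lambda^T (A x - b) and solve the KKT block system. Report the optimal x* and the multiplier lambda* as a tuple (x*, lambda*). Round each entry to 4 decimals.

Form the Lagrangian:
  L(x, lambda) = (1/2) x^T Q x + c^T x + lambda^T (A x - b)
Stationarity (grad_x L = 0): Q x + c + A^T lambda = 0.
Primal feasibility: A x = b.

This gives the KKT block system:
  [ Q   A^T ] [ x     ]   [-c ]
  [ A    0  ] [ lambda ] = [ b ]

Solving the linear system:
  x*      = (-1.6364, -1.3636)
  lambda* = (-19.1818)
  f(x*)   = 36.2727

x* = (-1.6364, -1.3636), lambda* = (-19.1818)


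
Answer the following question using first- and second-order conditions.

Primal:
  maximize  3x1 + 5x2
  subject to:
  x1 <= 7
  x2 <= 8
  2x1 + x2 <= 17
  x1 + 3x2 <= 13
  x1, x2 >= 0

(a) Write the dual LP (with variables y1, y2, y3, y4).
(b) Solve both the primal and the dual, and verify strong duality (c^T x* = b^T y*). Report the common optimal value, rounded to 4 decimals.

The standard primal-dual pair for 'max c^T x s.t. A x <= b, x >= 0' is:
  Dual:  min b^T y  s.t.  A^T y >= c,  y >= 0.

So the dual LP is:
  minimize  7y1 + 8y2 + 17y3 + 13y4
  subject to:
    y1 + 2y3 + y4 >= 3
    y2 + y3 + 3y4 >= 5
    y1, y2, y3, y4 >= 0

Solving the primal: x* = (7, 2).
  primal value c^T x* = 31.
Solving the dual: y* = (1.3333, 0, 0, 1.6667).
  dual value b^T y* = 31.
Strong duality: c^T x* = b^T y*. Confirmed.

31


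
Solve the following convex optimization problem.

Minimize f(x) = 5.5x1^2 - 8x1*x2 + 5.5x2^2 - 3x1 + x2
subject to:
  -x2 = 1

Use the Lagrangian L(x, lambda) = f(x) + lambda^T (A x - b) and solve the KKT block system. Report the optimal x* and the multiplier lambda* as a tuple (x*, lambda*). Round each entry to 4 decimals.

Form the Lagrangian:
  L(x, lambda) = (1/2) x^T Q x + c^T x + lambda^T (A x - b)
Stationarity (grad_x L = 0): Q x + c + A^T lambda = 0.
Primal feasibility: A x = b.

This gives the KKT block system:
  [ Q   A^T ] [ x     ]   [-c ]
  [ A    0  ] [ lambda ] = [ b ]

Solving the linear system:
  x*      = (-0.4545, -1)
  lambda* = (-6.3636)
  f(x*)   = 3.3636

x* = (-0.4545, -1), lambda* = (-6.3636)


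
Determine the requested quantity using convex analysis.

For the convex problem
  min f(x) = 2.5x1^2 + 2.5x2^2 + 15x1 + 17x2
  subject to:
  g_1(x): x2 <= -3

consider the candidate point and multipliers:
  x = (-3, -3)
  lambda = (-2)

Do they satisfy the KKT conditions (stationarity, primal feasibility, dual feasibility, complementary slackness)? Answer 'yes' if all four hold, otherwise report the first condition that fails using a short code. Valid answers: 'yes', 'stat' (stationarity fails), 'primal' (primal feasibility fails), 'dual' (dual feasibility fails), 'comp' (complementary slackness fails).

Gradient of f: grad f(x) = Q x + c = (0, 2)
Constraint values g_i(x) = a_i^T x - b_i:
  g_1((-3, -3)) = 0
Stationarity residual: grad f(x) + sum_i lambda_i a_i = (0, 0)
  -> stationarity OK
Primal feasibility (all g_i <= 0): OK
Dual feasibility (all lambda_i >= 0): FAILS
Complementary slackness (lambda_i * g_i(x) = 0 for all i): OK

Verdict: the first failing condition is dual_feasibility -> dual.

dual


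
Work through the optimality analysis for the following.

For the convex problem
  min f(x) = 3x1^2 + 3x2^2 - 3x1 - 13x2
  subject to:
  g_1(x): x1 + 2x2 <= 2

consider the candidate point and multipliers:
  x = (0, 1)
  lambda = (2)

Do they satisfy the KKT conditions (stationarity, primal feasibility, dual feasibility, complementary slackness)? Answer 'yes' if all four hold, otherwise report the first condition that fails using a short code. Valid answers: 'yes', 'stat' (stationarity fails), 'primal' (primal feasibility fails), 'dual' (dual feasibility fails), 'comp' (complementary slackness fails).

Gradient of f: grad f(x) = Q x + c = (-3, -7)
Constraint values g_i(x) = a_i^T x - b_i:
  g_1((0, 1)) = 0
Stationarity residual: grad f(x) + sum_i lambda_i a_i = (-1, -3)
  -> stationarity FAILS
Primal feasibility (all g_i <= 0): OK
Dual feasibility (all lambda_i >= 0): OK
Complementary slackness (lambda_i * g_i(x) = 0 for all i): OK

Verdict: the first failing condition is stationarity -> stat.

stat


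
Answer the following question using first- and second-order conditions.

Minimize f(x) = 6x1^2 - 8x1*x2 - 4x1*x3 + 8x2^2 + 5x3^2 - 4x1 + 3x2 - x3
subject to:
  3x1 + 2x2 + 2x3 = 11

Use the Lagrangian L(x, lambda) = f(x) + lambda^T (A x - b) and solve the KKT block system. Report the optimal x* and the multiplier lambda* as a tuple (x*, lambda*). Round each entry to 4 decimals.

Form the Lagrangian:
  L(x, lambda) = (1/2) x^T Q x + c^T x + lambda^T (A x - b)
Stationarity (grad_x L = 0): Q x + c + A^T lambda = 0.
Primal feasibility: A x = b.

This gives the KKT block system:
  [ Q   A^T ] [ x     ]   [-c ]
  [ A    0  ] [ lambda ] = [ b ]

Solving the linear system:
  x*      = (2.0414, 1.0979, 1.3401)
  lambda* = (-2.1176)
  f(x*)   = 8.5411

x* = (2.0414, 1.0979, 1.3401), lambda* = (-2.1176)


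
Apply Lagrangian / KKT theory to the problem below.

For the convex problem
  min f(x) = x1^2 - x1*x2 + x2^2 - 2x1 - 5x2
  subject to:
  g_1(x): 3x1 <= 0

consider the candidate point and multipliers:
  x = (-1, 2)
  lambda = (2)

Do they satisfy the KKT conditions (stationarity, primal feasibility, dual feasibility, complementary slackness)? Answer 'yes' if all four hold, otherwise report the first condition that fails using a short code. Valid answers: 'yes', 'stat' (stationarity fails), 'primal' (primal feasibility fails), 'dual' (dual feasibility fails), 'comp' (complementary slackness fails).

Gradient of f: grad f(x) = Q x + c = (-6, 0)
Constraint values g_i(x) = a_i^T x - b_i:
  g_1((-1, 2)) = -3
Stationarity residual: grad f(x) + sum_i lambda_i a_i = (0, 0)
  -> stationarity OK
Primal feasibility (all g_i <= 0): OK
Dual feasibility (all lambda_i >= 0): OK
Complementary slackness (lambda_i * g_i(x) = 0 for all i): FAILS

Verdict: the first failing condition is complementary_slackness -> comp.

comp


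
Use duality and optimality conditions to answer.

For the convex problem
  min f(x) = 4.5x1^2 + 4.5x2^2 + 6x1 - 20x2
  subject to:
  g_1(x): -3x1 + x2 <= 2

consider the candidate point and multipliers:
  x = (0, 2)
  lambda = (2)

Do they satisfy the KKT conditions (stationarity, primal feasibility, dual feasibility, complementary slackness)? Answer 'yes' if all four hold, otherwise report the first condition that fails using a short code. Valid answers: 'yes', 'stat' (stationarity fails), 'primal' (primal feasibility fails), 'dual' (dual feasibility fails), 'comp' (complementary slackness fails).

Gradient of f: grad f(x) = Q x + c = (6, -2)
Constraint values g_i(x) = a_i^T x - b_i:
  g_1((0, 2)) = 0
Stationarity residual: grad f(x) + sum_i lambda_i a_i = (0, 0)
  -> stationarity OK
Primal feasibility (all g_i <= 0): OK
Dual feasibility (all lambda_i >= 0): OK
Complementary slackness (lambda_i * g_i(x) = 0 for all i): OK

Verdict: yes, KKT holds.

yes


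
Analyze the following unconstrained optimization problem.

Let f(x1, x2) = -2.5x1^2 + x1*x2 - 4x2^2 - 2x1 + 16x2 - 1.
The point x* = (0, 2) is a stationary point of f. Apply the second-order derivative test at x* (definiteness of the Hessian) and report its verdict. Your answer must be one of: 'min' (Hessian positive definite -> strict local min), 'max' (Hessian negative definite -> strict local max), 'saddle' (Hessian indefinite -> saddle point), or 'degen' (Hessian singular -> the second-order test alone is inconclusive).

Compute the Hessian H = grad^2 f:
  H = [[-5, 1], [1, -8]]
Verify stationarity: grad f(x*) = H x* + g = (0, 0).
Eigenvalues of H: -8.3028, -4.6972.
Both eigenvalues < 0, so H is negative definite -> x* is a strict local max.

max


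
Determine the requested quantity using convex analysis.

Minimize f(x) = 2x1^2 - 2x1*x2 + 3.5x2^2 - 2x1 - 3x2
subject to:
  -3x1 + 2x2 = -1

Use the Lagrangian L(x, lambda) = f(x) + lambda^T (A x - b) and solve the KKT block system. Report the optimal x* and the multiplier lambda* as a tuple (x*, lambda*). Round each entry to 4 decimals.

Form the Lagrangian:
  L(x, lambda) = (1/2) x^T Q x + c^T x + lambda^T (A x - b)
Stationarity (grad_x L = 0): Q x + c + A^T lambda = 0.
Primal feasibility: A x = b.

This gives the KKT block system:
  [ Q   A^T ] [ x     ]   [-c ]
  [ A    0  ] [ lambda ] = [ b ]

Solving the linear system:
  x*      = (0.7818, 0.6727)
  lambda* = (-0.0727)
  f(x*)   = -1.8273

x* = (0.7818, 0.6727), lambda* = (-0.0727)


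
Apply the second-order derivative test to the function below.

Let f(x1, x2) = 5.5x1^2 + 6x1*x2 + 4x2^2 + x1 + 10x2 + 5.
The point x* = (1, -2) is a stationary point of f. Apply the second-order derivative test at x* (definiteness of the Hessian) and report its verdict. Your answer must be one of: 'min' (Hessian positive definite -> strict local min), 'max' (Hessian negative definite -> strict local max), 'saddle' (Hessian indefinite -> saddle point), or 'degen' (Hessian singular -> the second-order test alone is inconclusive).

Compute the Hessian H = grad^2 f:
  H = [[11, 6], [6, 8]]
Verify stationarity: grad f(x*) = H x* + g = (0, 0).
Eigenvalues of H: 3.3153, 15.6847.
Both eigenvalues > 0, so H is positive definite -> x* is a strict local min.

min


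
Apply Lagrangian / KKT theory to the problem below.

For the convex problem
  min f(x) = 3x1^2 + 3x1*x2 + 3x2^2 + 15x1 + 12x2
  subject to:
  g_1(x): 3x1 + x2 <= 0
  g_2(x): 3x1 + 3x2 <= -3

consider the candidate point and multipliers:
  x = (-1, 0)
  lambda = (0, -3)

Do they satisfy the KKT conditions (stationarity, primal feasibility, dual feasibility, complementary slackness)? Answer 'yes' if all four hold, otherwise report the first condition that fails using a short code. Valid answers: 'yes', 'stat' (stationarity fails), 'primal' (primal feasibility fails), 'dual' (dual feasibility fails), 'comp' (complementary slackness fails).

Gradient of f: grad f(x) = Q x + c = (9, 9)
Constraint values g_i(x) = a_i^T x - b_i:
  g_1((-1, 0)) = -3
  g_2((-1, 0)) = 0
Stationarity residual: grad f(x) + sum_i lambda_i a_i = (0, 0)
  -> stationarity OK
Primal feasibility (all g_i <= 0): OK
Dual feasibility (all lambda_i >= 0): FAILS
Complementary slackness (lambda_i * g_i(x) = 0 for all i): OK

Verdict: the first failing condition is dual_feasibility -> dual.

dual


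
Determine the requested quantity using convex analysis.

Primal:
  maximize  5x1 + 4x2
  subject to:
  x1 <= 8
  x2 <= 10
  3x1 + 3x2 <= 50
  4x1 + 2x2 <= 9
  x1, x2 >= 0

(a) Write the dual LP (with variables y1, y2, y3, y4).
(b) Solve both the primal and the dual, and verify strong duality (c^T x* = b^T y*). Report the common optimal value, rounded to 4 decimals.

The standard primal-dual pair for 'max c^T x s.t. A x <= b, x >= 0' is:
  Dual:  min b^T y  s.t.  A^T y >= c,  y >= 0.

So the dual LP is:
  minimize  8y1 + 10y2 + 50y3 + 9y4
  subject to:
    y1 + 3y3 + 4y4 >= 5
    y2 + 3y3 + 2y4 >= 4
    y1, y2, y3, y4 >= 0

Solving the primal: x* = (0, 4.5).
  primal value c^T x* = 18.
Solving the dual: y* = (0, 0, 0, 2).
  dual value b^T y* = 18.
Strong duality: c^T x* = b^T y*. Confirmed.

18


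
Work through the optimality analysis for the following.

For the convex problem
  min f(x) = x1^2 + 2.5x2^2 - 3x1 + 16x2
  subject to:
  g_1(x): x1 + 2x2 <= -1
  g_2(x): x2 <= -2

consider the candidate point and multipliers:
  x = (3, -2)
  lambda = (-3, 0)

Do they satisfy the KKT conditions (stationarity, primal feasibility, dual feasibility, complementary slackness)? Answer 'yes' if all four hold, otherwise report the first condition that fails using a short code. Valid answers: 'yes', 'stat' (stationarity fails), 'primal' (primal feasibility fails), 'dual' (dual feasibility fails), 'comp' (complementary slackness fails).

Gradient of f: grad f(x) = Q x + c = (3, 6)
Constraint values g_i(x) = a_i^T x - b_i:
  g_1((3, -2)) = 0
  g_2((3, -2)) = 0
Stationarity residual: grad f(x) + sum_i lambda_i a_i = (0, 0)
  -> stationarity OK
Primal feasibility (all g_i <= 0): OK
Dual feasibility (all lambda_i >= 0): FAILS
Complementary slackness (lambda_i * g_i(x) = 0 for all i): OK

Verdict: the first failing condition is dual_feasibility -> dual.

dual


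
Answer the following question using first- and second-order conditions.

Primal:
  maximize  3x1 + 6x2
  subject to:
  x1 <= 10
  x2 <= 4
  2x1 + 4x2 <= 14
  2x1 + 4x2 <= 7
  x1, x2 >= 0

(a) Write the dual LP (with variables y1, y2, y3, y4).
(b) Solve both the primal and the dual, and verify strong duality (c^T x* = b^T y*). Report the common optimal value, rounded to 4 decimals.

The standard primal-dual pair for 'max c^T x s.t. A x <= b, x >= 0' is:
  Dual:  min b^T y  s.t.  A^T y >= c,  y >= 0.

So the dual LP is:
  minimize  10y1 + 4y2 + 14y3 + 7y4
  subject to:
    y1 + 2y3 + 2y4 >= 3
    y2 + 4y3 + 4y4 >= 6
    y1, y2, y3, y4 >= 0

Solving the primal: x* = (3.5, 0).
  primal value c^T x* = 10.5.
Solving the dual: y* = (0, 0, 0, 1.5).
  dual value b^T y* = 10.5.
Strong duality: c^T x* = b^T y*. Confirmed.

10.5


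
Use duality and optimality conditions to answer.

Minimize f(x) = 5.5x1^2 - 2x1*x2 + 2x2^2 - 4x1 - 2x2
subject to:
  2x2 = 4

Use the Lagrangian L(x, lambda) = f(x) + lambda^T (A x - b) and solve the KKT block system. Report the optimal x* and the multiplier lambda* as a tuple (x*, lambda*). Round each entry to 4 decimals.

Form the Lagrangian:
  L(x, lambda) = (1/2) x^T Q x + c^T x + lambda^T (A x - b)
Stationarity (grad_x L = 0): Q x + c + A^T lambda = 0.
Primal feasibility: A x = b.

This gives the KKT block system:
  [ Q   A^T ] [ x     ]   [-c ]
  [ A    0  ] [ lambda ] = [ b ]

Solving the linear system:
  x*      = (0.7273, 2)
  lambda* = (-2.2727)
  f(x*)   = 1.0909

x* = (0.7273, 2), lambda* = (-2.2727)


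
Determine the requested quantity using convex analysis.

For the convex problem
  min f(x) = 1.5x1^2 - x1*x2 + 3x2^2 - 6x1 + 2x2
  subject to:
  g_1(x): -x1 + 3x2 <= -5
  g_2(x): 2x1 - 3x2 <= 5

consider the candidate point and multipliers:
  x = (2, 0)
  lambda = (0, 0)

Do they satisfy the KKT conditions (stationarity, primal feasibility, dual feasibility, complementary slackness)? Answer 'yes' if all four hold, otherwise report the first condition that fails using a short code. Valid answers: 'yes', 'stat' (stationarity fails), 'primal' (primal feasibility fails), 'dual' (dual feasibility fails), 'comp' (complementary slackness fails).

Gradient of f: grad f(x) = Q x + c = (0, 0)
Constraint values g_i(x) = a_i^T x - b_i:
  g_1((2, 0)) = 3
  g_2((2, 0)) = -1
Stationarity residual: grad f(x) + sum_i lambda_i a_i = (0, 0)
  -> stationarity OK
Primal feasibility (all g_i <= 0): FAILS
Dual feasibility (all lambda_i >= 0): OK
Complementary slackness (lambda_i * g_i(x) = 0 for all i): OK

Verdict: the first failing condition is primal_feasibility -> primal.

primal


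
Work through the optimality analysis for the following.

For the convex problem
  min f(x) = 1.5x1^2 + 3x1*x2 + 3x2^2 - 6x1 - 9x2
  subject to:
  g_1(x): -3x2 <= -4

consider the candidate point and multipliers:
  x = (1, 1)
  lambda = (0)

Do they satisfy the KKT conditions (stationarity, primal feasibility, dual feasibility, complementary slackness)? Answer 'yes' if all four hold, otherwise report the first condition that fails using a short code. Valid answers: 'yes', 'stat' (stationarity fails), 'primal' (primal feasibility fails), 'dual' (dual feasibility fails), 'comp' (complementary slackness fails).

Gradient of f: grad f(x) = Q x + c = (0, 0)
Constraint values g_i(x) = a_i^T x - b_i:
  g_1((1, 1)) = 1
Stationarity residual: grad f(x) + sum_i lambda_i a_i = (0, 0)
  -> stationarity OK
Primal feasibility (all g_i <= 0): FAILS
Dual feasibility (all lambda_i >= 0): OK
Complementary slackness (lambda_i * g_i(x) = 0 for all i): OK

Verdict: the first failing condition is primal_feasibility -> primal.

primal


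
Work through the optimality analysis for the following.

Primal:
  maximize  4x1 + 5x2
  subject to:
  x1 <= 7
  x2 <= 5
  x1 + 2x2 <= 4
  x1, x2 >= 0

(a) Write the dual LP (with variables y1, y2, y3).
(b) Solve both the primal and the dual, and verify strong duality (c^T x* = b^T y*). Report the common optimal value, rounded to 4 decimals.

The standard primal-dual pair for 'max c^T x s.t. A x <= b, x >= 0' is:
  Dual:  min b^T y  s.t.  A^T y >= c,  y >= 0.

So the dual LP is:
  minimize  7y1 + 5y2 + 4y3
  subject to:
    y1 + y3 >= 4
    y2 + 2y3 >= 5
    y1, y2, y3 >= 0

Solving the primal: x* = (4, 0).
  primal value c^T x* = 16.
Solving the dual: y* = (0, 0, 4).
  dual value b^T y* = 16.
Strong duality: c^T x* = b^T y*. Confirmed.

16


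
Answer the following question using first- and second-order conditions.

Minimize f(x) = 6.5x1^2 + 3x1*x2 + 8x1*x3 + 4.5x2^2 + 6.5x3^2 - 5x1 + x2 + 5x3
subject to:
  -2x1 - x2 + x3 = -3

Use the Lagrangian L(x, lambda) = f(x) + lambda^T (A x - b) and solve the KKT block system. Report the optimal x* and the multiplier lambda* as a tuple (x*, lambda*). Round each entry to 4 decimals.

Form the Lagrangian:
  L(x, lambda) = (1/2) x^T Q x + c^T x + lambda^T (A x - b)
Stationarity (grad_x L = 0): Q x + c + A^T lambda = 0.
Primal feasibility: A x = b.

This gives the KKT block system:
  [ Q   A^T ] [ x     ]   [-c ]
  [ A    0  ] [ lambda ] = [ b ]

Solving the linear system:
  x*      = (1.1935, -0.5072, -1.1203)
  lambda* = (0.0157)
  f(x*)   = -6.0144

x* = (1.1935, -0.5072, -1.1203), lambda* = (0.0157)


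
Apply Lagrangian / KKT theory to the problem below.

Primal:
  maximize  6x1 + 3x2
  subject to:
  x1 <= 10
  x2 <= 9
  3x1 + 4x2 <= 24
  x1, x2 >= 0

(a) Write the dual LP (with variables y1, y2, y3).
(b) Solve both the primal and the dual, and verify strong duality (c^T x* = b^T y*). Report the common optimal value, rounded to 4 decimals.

The standard primal-dual pair for 'max c^T x s.t. A x <= b, x >= 0' is:
  Dual:  min b^T y  s.t.  A^T y >= c,  y >= 0.

So the dual LP is:
  minimize  10y1 + 9y2 + 24y3
  subject to:
    y1 + 3y3 >= 6
    y2 + 4y3 >= 3
    y1, y2, y3 >= 0

Solving the primal: x* = (8, 0).
  primal value c^T x* = 48.
Solving the dual: y* = (0, 0, 2).
  dual value b^T y* = 48.
Strong duality: c^T x* = b^T y*. Confirmed.

48


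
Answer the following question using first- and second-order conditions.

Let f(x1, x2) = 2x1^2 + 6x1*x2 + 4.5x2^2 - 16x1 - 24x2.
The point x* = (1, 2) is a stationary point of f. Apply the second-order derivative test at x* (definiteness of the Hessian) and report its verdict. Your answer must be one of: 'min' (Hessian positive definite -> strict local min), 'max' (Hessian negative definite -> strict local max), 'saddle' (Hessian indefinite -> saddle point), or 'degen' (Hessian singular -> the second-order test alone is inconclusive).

Compute the Hessian H = grad^2 f:
  H = [[4, 6], [6, 9]]
Verify stationarity: grad f(x*) = H x* + g = (0, 0).
Eigenvalues of H: 0, 13.
H has a zero eigenvalue (singular; positive semidefinite but not definite), so H is neither positive definite, negative definite, nor indefinite. The second-order test alone is inconclusive -> degen.
(Indeed, f is constant along the null direction of H through x*, so x* is not a strict local extremum.)

degen


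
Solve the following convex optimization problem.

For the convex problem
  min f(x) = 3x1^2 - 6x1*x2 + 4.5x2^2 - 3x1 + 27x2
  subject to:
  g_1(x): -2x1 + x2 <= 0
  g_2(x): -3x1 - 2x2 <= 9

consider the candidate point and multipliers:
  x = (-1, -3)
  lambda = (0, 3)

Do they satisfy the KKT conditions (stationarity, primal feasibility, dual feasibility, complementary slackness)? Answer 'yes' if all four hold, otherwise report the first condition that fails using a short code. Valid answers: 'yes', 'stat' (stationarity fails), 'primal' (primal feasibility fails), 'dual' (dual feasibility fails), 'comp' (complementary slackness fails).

Gradient of f: grad f(x) = Q x + c = (9, 6)
Constraint values g_i(x) = a_i^T x - b_i:
  g_1((-1, -3)) = -1
  g_2((-1, -3)) = 0
Stationarity residual: grad f(x) + sum_i lambda_i a_i = (0, 0)
  -> stationarity OK
Primal feasibility (all g_i <= 0): OK
Dual feasibility (all lambda_i >= 0): OK
Complementary slackness (lambda_i * g_i(x) = 0 for all i): OK

Verdict: yes, KKT holds.

yes


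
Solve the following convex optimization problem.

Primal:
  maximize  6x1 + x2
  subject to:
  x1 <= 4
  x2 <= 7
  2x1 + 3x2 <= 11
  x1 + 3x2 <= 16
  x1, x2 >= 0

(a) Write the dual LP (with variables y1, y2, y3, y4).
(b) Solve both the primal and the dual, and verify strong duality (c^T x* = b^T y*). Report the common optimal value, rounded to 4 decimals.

The standard primal-dual pair for 'max c^T x s.t. A x <= b, x >= 0' is:
  Dual:  min b^T y  s.t.  A^T y >= c,  y >= 0.

So the dual LP is:
  minimize  4y1 + 7y2 + 11y3 + 16y4
  subject to:
    y1 + 2y3 + y4 >= 6
    y2 + 3y3 + 3y4 >= 1
    y1, y2, y3, y4 >= 0

Solving the primal: x* = (4, 1).
  primal value c^T x* = 25.
Solving the dual: y* = (5.3333, 0, 0.3333, 0).
  dual value b^T y* = 25.
Strong duality: c^T x* = b^T y*. Confirmed.

25


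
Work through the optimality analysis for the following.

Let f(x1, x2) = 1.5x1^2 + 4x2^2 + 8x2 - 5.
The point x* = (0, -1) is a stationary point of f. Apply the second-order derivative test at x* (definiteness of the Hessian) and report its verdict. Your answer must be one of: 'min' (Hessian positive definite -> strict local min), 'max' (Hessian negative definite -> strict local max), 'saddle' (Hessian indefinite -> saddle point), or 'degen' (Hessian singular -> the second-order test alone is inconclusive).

Compute the Hessian H = grad^2 f:
  H = [[3, 0], [0, 8]]
Verify stationarity: grad f(x*) = H x* + g = (0, 0).
Eigenvalues of H: 3, 8.
Both eigenvalues > 0, so H is positive definite -> x* is a strict local min.

min


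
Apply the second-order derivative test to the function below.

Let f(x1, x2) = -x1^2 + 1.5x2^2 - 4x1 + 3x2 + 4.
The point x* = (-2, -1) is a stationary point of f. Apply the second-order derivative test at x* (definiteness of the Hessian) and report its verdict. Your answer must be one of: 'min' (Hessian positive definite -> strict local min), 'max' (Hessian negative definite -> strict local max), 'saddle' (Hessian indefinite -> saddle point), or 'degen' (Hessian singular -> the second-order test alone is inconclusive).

Compute the Hessian H = grad^2 f:
  H = [[-2, 0], [0, 3]]
Verify stationarity: grad f(x*) = H x* + g = (0, 0).
Eigenvalues of H: -2, 3.
Eigenvalues have mixed signs, so H is indefinite -> x* is a saddle point.

saddle


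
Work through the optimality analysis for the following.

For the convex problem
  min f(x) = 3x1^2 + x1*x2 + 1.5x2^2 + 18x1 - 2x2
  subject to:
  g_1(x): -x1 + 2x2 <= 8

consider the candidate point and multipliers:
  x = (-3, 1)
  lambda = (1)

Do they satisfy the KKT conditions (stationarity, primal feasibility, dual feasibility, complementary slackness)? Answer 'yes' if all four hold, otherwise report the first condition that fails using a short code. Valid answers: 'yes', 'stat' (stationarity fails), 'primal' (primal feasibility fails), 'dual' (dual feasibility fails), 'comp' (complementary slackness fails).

Gradient of f: grad f(x) = Q x + c = (1, -2)
Constraint values g_i(x) = a_i^T x - b_i:
  g_1((-3, 1)) = -3
Stationarity residual: grad f(x) + sum_i lambda_i a_i = (0, 0)
  -> stationarity OK
Primal feasibility (all g_i <= 0): OK
Dual feasibility (all lambda_i >= 0): OK
Complementary slackness (lambda_i * g_i(x) = 0 for all i): FAILS

Verdict: the first failing condition is complementary_slackness -> comp.

comp


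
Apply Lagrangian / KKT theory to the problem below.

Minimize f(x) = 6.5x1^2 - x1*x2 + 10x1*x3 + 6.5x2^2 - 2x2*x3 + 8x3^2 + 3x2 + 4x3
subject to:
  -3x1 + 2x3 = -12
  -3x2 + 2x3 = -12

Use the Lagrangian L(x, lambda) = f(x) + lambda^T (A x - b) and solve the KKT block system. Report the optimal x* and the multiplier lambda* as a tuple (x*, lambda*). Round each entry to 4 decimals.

Form the Lagrangian:
  L(x, lambda) = (1/2) x^T Q x + c^T x + lambda^T (A x - b)
Stationarity (grad_x L = 0): Q x + c + A^T lambda = 0.
Primal feasibility: A x = b.

This gives the KKT block system:
  [ Q   A^T ] [ x     ]   [-c ]
  [ A    0  ] [ lambda ] = [ b ]

Solving the linear system:
  x*      = (2.1786, 2.1786, -2.7321)
  lambda* = (-0.3929, 11.5357)
  f(x*)   = 64.6607

x* = (2.1786, 2.1786, -2.7321), lambda* = (-0.3929, 11.5357)


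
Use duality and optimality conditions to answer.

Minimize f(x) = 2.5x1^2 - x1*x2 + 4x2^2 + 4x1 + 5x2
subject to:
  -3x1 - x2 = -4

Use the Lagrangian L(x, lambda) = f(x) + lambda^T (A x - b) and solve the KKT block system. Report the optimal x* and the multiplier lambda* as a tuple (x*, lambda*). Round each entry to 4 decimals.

Form the Lagrangian:
  L(x, lambda) = (1/2) x^T Q x + c^T x + lambda^T (A x - b)
Stationarity (grad_x L = 0): Q x + c + A^T lambda = 0.
Primal feasibility: A x = b.

This gives the KKT block system:
  [ Q   A^T ] [ x     ]   [-c ]
  [ A    0  ] [ lambda ] = [ b ]

Solving the linear system:
  x*      = (1.3373, -0.012)
  lambda* = (3.5663)
  f(x*)   = 9.7771

x* = (1.3373, -0.012), lambda* = (3.5663)


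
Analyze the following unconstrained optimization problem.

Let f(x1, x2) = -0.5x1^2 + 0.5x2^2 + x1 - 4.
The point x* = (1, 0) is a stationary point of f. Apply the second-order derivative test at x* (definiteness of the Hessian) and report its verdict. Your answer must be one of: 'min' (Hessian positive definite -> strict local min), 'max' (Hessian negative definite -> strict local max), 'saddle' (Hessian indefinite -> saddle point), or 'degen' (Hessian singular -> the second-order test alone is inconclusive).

Compute the Hessian H = grad^2 f:
  H = [[-1, 0], [0, 1]]
Verify stationarity: grad f(x*) = H x* + g = (0, 0).
Eigenvalues of H: -1, 1.
Eigenvalues have mixed signs, so H is indefinite -> x* is a saddle point.

saddle


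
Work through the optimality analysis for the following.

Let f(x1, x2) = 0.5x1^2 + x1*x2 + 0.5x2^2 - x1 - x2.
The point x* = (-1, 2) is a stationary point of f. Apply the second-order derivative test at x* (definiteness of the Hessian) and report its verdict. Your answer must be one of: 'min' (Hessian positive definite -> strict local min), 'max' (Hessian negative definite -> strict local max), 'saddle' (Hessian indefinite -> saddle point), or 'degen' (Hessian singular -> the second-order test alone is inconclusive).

Compute the Hessian H = grad^2 f:
  H = [[1, 1], [1, 1]]
Verify stationarity: grad f(x*) = H x* + g = (0, 0).
Eigenvalues of H: 0, 2.
H has a zero eigenvalue (singular; positive semidefinite but not definite), so H is neither positive definite, negative definite, nor indefinite. The second-order test alone is inconclusive -> degen.
(Indeed, f is constant along the null direction of H through x*, so x* is not a strict local extremum.)

degen


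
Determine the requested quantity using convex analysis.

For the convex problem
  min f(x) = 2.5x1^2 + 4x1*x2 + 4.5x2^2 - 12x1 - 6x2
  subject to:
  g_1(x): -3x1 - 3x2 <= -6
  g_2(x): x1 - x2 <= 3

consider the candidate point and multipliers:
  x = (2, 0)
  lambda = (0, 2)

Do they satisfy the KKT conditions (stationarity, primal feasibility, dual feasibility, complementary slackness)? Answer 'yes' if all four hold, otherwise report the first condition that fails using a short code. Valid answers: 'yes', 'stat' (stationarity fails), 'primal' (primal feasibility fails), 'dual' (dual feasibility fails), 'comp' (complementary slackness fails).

Gradient of f: grad f(x) = Q x + c = (-2, 2)
Constraint values g_i(x) = a_i^T x - b_i:
  g_1((2, 0)) = 0
  g_2((2, 0)) = -1
Stationarity residual: grad f(x) + sum_i lambda_i a_i = (0, 0)
  -> stationarity OK
Primal feasibility (all g_i <= 0): OK
Dual feasibility (all lambda_i >= 0): OK
Complementary slackness (lambda_i * g_i(x) = 0 for all i): FAILS

Verdict: the first failing condition is complementary_slackness -> comp.

comp


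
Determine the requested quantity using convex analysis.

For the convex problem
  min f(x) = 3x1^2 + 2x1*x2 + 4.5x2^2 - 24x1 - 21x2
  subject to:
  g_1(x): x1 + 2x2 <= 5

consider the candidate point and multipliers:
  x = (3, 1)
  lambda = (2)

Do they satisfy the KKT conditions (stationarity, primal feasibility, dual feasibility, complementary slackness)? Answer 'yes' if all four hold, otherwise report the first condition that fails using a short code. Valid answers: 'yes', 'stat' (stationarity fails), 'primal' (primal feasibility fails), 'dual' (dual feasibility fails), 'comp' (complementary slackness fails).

Gradient of f: grad f(x) = Q x + c = (-4, -6)
Constraint values g_i(x) = a_i^T x - b_i:
  g_1((3, 1)) = 0
Stationarity residual: grad f(x) + sum_i lambda_i a_i = (-2, -2)
  -> stationarity FAILS
Primal feasibility (all g_i <= 0): OK
Dual feasibility (all lambda_i >= 0): OK
Complementary slackness (lambda_i * g_i(x) = 0 for all i): OK

Verdict: the first failing condition is stationarity -> stat.

stat


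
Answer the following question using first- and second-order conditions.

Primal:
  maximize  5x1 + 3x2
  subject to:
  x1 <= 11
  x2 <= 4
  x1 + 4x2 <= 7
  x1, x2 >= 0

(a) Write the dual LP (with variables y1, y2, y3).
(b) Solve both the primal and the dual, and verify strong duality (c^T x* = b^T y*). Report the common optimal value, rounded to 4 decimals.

The standard primal-dual pair for 'max c^T x s.t. A x <= b, x >= 0' is:
  Dual:  min b^T y  s.t.  A^T y >= c,  y >= 0.

So the dual LP is:
  minimize  11y1 + 4y2 + 7y3
  subject to:
    y1 + y3 >= 5
    y2 + 4y3 >= 3
    y1, y2, y3 >= 0

Solving the primal: x* = (7, 0).
  primal value c^T x* = 35.
Solving the dual: y* = (0, 0, 5).
  dual value b^T y* = 35.
Strong duality: c^T x* = b^T y*. Confirmed.

35


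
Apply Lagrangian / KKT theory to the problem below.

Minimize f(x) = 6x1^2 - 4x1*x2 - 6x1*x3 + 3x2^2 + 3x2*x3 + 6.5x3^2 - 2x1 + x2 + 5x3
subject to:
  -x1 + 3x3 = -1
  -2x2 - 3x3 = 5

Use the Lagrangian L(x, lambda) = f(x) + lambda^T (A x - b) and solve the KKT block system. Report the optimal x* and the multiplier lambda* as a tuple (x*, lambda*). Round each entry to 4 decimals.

Form the Lagrangian:
  L(x, lambda) = (1/2) x^T Q x + c^T x + lambda^T (A x - b)
Stationarity (grad_x L = 0): Q x + c + A^T lambda = 0.
Primal feasibility: A x = b.

This gives the KKT block system:
  [ Q   A^T ] [ x     ]   [-c ]
  [ A    0  ] [ lambda ] = [ b ]

Solving the linear system:
  x*      = (-0.8765, -1.5618, -0.6255)
  lambda* = (-2.5179, -3.3705)
  f(x*)   = 5.6992

x* = (-0.8765, -1.5618, -0.6255), lambda* = (-2.5179, -3.3705)


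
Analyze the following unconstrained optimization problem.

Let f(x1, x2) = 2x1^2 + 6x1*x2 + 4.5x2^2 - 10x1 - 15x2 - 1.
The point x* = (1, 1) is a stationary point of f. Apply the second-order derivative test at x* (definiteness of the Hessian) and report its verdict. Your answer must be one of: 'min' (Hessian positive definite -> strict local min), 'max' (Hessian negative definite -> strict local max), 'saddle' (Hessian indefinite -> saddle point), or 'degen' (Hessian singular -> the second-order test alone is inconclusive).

Compute the Hessian H = grad^2 f:
  H = [[4, 6], [6, 9]]
Verify stationarity: grad f(x*) = H x* + g = (0, 0).
Eigenvalues of H: 0, 13.
H has a zero eigenvalue (singular; positive semidefinite but not definite), so H is neither positive definite, negative definite, nor indefinite. The second-order test alone is inconclusive -> degen.
(Indeed, f is constant along the null direction of H through x*, so x* is not a strict local extremum.)

degen


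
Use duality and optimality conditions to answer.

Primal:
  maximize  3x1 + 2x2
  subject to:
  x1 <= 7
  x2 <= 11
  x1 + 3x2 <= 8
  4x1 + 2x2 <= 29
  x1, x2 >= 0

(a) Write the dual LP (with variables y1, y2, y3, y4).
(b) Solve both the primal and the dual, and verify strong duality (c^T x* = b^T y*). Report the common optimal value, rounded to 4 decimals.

The standard primal-dual pair for 'max c^T x s.t. A x <= b, x >= 0' is:
  Dual:  min b^T y  s.t.  A^T y >= c,  y >= 0.

So the dual LP is:
  minimize  7y1 + 11y2 + 8y3 + 29y4
  subject to:
    y1 + y3 + 4y4 >= 3
    y2 + 3y3 + 2y4 >= 2
    y1, y2, y3, y4 >= 0

Solving the primal: x* = (7, 0.3333).
  primal value c^T x* = 21.6667.
Solving the dual: y* = (2.3333, 0, 0.6667, 0).
  dual value b^T y* = 21.6667.
Strong duality: c^T x* = b^T y*. Confirmed.

21.6667


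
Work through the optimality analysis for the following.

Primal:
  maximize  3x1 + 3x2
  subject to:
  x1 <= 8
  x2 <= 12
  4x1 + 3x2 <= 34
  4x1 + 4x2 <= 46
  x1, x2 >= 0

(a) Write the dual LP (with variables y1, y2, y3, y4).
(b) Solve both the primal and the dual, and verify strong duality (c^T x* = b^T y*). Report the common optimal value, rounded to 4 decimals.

The standard primal-dual pair for 'max c^T x s.t. A x <= b, x >= 0' is:
  Dual:  min b^T y  s.t.  A^T y >= c,  y >= 0.

So the dual LP is:
  minimize  8y1 + 12y2 + 34y3 + 46y4
  subject to:
    y1 + 4y3 + 4y4 >= 3
    y2 + 3y3 + 4y4 >= 3
    y1, y2, y3, y4 >= 0

Solving the primal: x* = (0, 11.3333).
  primal value c^T x* = 34.
Solving the dual: y* = (0, 0, 1, 0).
  dual value b^T y* = 34.
Strong duality: c^T x* = b^T y*. Confirmed.

34


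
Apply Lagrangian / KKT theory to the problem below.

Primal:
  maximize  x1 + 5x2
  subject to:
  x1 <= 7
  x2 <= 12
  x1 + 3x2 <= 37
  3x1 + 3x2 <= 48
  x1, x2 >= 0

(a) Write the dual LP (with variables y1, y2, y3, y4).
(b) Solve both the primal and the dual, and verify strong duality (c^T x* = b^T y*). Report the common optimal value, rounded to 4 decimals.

The standard primal-dual pair for 'max c^T x s.t. A x <= b, x >= 0' is:
  Dual:  min b^T y  s.t.  A^T y >= c,  y >= 0.

So the dual LP is:
  minimize  7y1 + 12y2 + 37y3 + 48y4
  subject to:
    y1 + y3 + 3y4 >= 1
    y2 + 3y3 + 3y4 >= 5
    y1, y2, y3, y4 >= 0

Solving the primal: x* = (1, 12).
  primal value c^T x* = 61.
Solving the dual: y* = (0, 2, 1, 0).
  dual value b^T y* = 61.
Strong duality: c^T x* = b^T y*. Confirmed.

61


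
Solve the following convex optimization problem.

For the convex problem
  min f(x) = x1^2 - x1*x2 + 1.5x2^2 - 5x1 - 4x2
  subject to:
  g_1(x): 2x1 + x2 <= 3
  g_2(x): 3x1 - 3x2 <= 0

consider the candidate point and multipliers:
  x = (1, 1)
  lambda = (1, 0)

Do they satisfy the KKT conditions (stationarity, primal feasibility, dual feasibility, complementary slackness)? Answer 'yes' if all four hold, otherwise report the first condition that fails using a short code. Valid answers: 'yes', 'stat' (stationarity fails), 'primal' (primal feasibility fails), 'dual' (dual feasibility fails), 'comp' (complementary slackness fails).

Gradient of f: grad f(x) = Q x + c = (-4, -2)
Constraint values g_i(x) = a_i^T x - b_i:
  g_1((1, 1)) = 0
  g_2((1, 1)) = 0
Stationarity residual: grad f(x) + sum_i lambda_i a_i = (-2, -1)
  -> stationarity FAILS
Primal feasibility (all g_i <= 0): OK
Dual feasibility (all lambda_i >= 0): OK
Complementary slackness (lambda_i * g_i(x) = 0 for all i): OK

Verdict: the first failing condition is stationarity -> stat.

stat


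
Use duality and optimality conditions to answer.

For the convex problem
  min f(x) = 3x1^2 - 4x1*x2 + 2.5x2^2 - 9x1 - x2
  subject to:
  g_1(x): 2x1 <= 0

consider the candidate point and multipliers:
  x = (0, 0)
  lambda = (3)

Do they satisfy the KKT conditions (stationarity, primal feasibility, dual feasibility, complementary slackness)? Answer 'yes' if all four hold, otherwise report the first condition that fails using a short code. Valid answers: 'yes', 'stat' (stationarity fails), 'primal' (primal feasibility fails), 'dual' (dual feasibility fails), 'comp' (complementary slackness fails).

Gradient of f: grad f(x) = Q x + c = (-9, -1)
Constraint values g_i(x) = a_i^T x - b_i:
  g_1((0, 0)) = 0
Stationarity residual: grad f(x) + sum_i lambda_i a_i = (-3, -1)
  -> stationarity FAILS
Primal feasibility (all g_i <= 0): OK
Dual feasibility (all lambda_i >= 0): OK
Complementary slackness (lambda_i * g_i(x) = 0 for all i): OK

Verdict: the first failing condition is stationarity -> stat.

stat


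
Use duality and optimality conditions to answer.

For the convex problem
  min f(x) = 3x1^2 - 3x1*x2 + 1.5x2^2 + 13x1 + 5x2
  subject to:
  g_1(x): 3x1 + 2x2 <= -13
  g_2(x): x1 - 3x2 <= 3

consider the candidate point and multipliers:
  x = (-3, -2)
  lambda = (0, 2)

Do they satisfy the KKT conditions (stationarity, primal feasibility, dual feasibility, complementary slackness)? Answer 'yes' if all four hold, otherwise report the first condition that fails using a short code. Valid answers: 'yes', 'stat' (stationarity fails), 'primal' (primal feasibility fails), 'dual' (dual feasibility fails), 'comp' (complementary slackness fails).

Gradient of f: grad f(x) = Q x + c = (1, 8)
Constraint values g_i(x) = a_i^T x - b_i:
  g_1((-3, -2)) = 0
  g_2((-3, -2)) = 0
Stationarity residual: grad f(x) + sum_i lambda_i a_i = (3, 2)
  -> stationarity FAILS
Primal feasibility (all g_i <= 0): OK
Dual feasibility (all lambda_i >= 0): OK
Complementary slackness (lambda_i * g_i(x) = 0 for all i): OK

Verdict: the first failing condition is stationarity -> stat.

stat
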